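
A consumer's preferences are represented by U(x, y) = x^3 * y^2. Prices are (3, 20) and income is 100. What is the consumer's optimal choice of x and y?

x* = 20, y* = 2

MU_x = 3·x^2·y^2 and MU_y = 2·x^3·y.
MRS = MU_x/MU_y = (3/2)·y/x.
Tangency: set MRS = p_x/p_y = 3/20 = 0.15.
So (3/2)·y/x = 0.15, i.e. y = 0.1·x.
Substitute into the budget 3·x + 20·y = 100: 5·x = 100, so x* = 20.
Then y* = 0.1·20 = 2.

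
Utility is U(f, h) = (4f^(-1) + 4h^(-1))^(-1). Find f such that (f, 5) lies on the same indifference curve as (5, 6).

f = 6

U depends on (f, h) only through S = 4f^(-1) + 4h^(-1), so equal utility means equal S. At (5, 6): S = 22/15.
With h = 5: 4·5^(-1) = 0.8, so 4f^(-1) = 22/15 − 0.8 = 2/3, i.e. f^(-1) = 1/6.
Hence f = 1/(1/6) = 6.
Check: U(6, 5) = 0.6818.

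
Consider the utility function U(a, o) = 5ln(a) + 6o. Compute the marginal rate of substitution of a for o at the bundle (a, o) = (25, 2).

MU_a = 5/a, MU_o = 6.
MRS = 5/a ÷ 6.
At (25, 2): MRS = 1/30.
So at (25, 2) the consumer would give up 1/30 units of o for one more unit of a.

MRS = 1/30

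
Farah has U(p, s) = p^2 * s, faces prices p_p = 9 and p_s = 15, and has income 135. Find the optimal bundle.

p* = 10, s* = 3

MU_p = 2·p·s and MU_s = p^2.
MRS = MU_p/MU_s = (2/1)·s/p.
Tangency: set MRS = p_p/p_s = 9/15 = 0.6.
So (2/1)·s/p = 0.6, i.e. s = 0.3·p.
Substitute into the budget 9·p + 15·s = 135: 13.5·p = 135, so p* = 10.
Then s* = 0.3·10 = 3.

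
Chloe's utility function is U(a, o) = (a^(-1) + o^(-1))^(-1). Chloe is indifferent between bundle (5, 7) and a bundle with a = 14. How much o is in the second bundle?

o = 70/19

U depends on (a, o) only through S = a^(-1) + o^(-1), so equal utility means equal S. At (5, 7): S = 12/35.
With a = 14: 14^(-1) = 1/14, so o^(-1) = 12/35 − 1/14 = 19/70.
Hence o = 1/(19/70) = 70/19.
Check: U(14, 70/19) = 2.9167.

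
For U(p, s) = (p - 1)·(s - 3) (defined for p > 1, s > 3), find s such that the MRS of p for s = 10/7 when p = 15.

MU_p = (s−3), MU_s = (p−1).
MRS = (s−3)/(p−1).
Substitute p = 15: MRS = (s − 3)/14. Setting this equal to 10/7 gives s − 3 = (10/7)·14 = 20, so s = 23.

s = 23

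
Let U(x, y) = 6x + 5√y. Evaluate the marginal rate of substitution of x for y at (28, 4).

MU_x = 6, MU_y = 5/(2√y).
MRS = 6 ÷ (5/(2√y)).
At (28, 4): MRS = 4.8.
So at (28, 4) the consumer would give up 4.8 units of y for one more unit of x.

MRS = 4.8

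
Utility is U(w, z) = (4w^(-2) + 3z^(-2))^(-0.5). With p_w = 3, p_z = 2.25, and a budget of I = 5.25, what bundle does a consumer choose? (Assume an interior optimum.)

w* = 1, z* = 1

For CES with ρ = -2, MRS = (4/3)·(z/w)^3.
Tangency: set MRS = p_w/p_z = 3/2.25 = 4/3.
So (z/w)^3 = 1; taking the cube root, z/w = 1, i.e. z = w.
Substitute into the budget 3·w + 2.25·z = 5.25: 5.25·w = 5.25, so w* = 1 and z* = 1.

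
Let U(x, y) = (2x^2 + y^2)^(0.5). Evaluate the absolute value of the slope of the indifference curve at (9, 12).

For CES with ρ = 2, MRS = (2/1)·(y/x)^(-1).
At (9, 12): MRS = 1.5.
That is, one extra unit of x is worth 1.5 units of y at the margin.

MRS = 1.5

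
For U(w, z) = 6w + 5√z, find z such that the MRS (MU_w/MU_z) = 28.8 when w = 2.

z = 144

MU_w = 6, MU_z = 5/(2√z).
MRS = 6 ÷ (5/(2√z)).
MRS depends only on z: 2.4·√z = 28.8 ⇒ √z = 28.8/2.4 = 12 ⇒ z = 144.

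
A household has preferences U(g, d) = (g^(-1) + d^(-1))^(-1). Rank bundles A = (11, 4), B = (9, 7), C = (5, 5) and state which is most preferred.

Evaluate utility at each bundle:
U(A) = 2.933.
U(B) = 3.938.
U(C) = 2.500.
Highest utility is B, so B ≻ A ≻ C.

Bundle B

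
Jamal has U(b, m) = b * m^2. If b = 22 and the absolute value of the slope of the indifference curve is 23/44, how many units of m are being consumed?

m = 23

MU_b = m^2 and MU_m = 2·b·m.
MRS = MU_b/MU_m = (1/2)·m/b.
Substitute b = 22: MRS = m/44. Setting m/44 = 23/44 gives m = (23/44)·44 = 23.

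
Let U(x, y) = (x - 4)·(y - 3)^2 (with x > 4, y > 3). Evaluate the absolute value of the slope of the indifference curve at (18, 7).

MRS = 1/7

MU_x = (y−3)^2, MU_y = 2·(x−4)·(y−3).
MRS = (1/2)·(y−3)/(x−4).
At (18, 7): MRS = 1/7.
That is, one extra unit of x is worth 1/7 units of y at the margin.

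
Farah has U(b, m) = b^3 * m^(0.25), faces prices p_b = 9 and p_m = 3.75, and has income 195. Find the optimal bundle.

b* = 20, m* = 4

MU_b = 3·b^2·m^(0.25) and MU_m = 0.25·b^3·m^(-0.75).
MRS = MU_b/MU_m = (12)·m/b.
Tangency: set MRS = p_b/p_m = 9/3.75 = 2.4.
So (12)·m/b = 2.4, i.e. m = 0.2·b.
Substitute into the budget 9·b + 3.75·m = 195: 9.75·b = 195, so b* = 20.
Then m* = 0.2·20 = 4.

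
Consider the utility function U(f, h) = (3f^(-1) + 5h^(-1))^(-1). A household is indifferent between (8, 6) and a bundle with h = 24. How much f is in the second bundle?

f = 3

U depends on (f, h) only through S = 3f^(-1) + 5h^(-1), so equal utility means equal S. At (8, 6): S = 29/24.
With h = 24: 5·24^(-1) = 5/24, so 3f^(-1) = 29/24 − 5/24 = 1, i.e. f^(-1) = 1/3.
Hence f = 1/(1/3) = 3.
Check: U(3, 24) = 0.8276.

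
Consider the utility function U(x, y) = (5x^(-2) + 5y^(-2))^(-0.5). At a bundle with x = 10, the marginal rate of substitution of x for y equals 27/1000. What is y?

y = 3

For CES with ρ = -2, MRS = (y/x)^3.
Setting (y/10)^3 = 27/1000 gives y/10 = 0.3 and y = 3.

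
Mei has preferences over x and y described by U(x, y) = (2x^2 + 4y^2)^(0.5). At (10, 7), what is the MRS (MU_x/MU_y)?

MRS = 5/7

For CES with ρ = 2, MRS = (2/4)·(y/x)^(-1).
At (10, 7): MRS = 5/7.
So at (10, 7) the consumer would give up 5/7 units of y for one more unit of x.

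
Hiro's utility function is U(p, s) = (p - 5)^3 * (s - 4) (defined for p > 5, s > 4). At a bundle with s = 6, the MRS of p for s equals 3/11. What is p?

MU_p = 3·(p−5)^2·(s−4), MU_s = (p−5)^3.
MRS = (3/1)·(s−4)/(p−5).
Substitute s = 6: MRS = 6/(p − 5). Setting this equal to 3/11 gives p − 5 = 6/(3/11) = 22, so p = 27.

p = 27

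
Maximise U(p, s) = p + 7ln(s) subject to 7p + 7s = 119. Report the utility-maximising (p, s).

MU_p = 1, MU_s = 7/s.
MRS = 1 ÷ (7/s).
Tangency: set MRS = p_p/p_s = 7/7 = 1.
MRS depends only on s: (1/7)·s = 1 ⇒ s* = 1/(1/7) = 7.
From the budget, 7·p = 119 − 7·7 = 70, so p* = 10.

p* = 10, s* = 7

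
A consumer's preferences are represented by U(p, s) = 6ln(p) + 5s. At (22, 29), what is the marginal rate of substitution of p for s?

MRS = 3/55

MU_p = 6/p, MU_s = 5.
MRS = 6/p ÷ 5.
At (22, 29): MRS = 3/55.
That is, one extra unit of p is worth 3/55 units of s at the margin.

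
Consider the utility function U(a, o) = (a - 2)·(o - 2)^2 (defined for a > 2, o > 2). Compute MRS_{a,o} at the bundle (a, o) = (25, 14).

MRS = 6/23

MU_a = (o−2)^2, MU_o = 2·(a−2)·(o−2).
MRS = (1/2)·(o−2)/(a−2).
At (25, 14): MRS = 6/23.
That is, one extra unit of a is worth 6/23 units of o at the margin.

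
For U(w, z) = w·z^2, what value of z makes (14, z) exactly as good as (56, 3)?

U(56, 3) = 504.
Set U(14, z) = 504 and solve.
With w = 14: z^2 = 504/14 = 36; taking the square root, z = 6.
Check: U(14, 6) = 504.

z = 6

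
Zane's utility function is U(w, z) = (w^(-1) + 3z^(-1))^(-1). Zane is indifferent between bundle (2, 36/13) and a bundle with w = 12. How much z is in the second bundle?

U depends on (w, z) only through S = w^(-1) + 3z^(-1), so equal utility means equal S. At (2, 36/13): S = 19/12.
With w = 12: 12^(-1) = 1/12, so 3z^(-1) = 19/12 − 1/12 = 1.5, i.e. z^(-1) = 0.5.
Hence z = 1/0.5 = 2.
Check: U(12, 2) = 0.6316.

z = 2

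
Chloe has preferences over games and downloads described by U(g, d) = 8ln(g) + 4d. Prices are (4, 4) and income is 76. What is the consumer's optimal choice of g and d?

g* = 2, d* = 17

MU_g = 8/g, MU_d = 4.
MRS = 8/g ÷ 4.
Tangency: set MRS = p_g/p_d = 4/4 = 1.
MRS depends only on g: 2/g = 1 ⇒ g* = 2/1 = 2.
From the budget, 4·d = 76 − 4·2 = 68, so d* = 17.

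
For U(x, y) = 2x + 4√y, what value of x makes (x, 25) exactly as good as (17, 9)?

x = 13

U(17, 9) = 46.
Set U(x, 25) = 46 and solve.
With y = 25: √25 = 5, so 2x = 46 − 4·5 = 26 and x = 13.
Check: U(13, 25) = 46.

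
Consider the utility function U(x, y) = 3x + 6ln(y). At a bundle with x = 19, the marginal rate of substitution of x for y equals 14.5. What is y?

y = 29

MU_x = 3, MU_y = 6/y.
MRS = 3 ÷ (6/y).
MRS depends only on y: 0.5·y = 14.5 ⇒ y = 14.5/0.5 = 29.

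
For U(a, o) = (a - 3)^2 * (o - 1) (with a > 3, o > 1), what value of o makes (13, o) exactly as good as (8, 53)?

U(8, 53) = 1300.
Set U(13, o) = 1300 and solve.
With a = 13: (13 − 3)^2 = 100, so (o − 1) = 1300/100 = 13.
So o = 1 + 13 = 14.
Check: U(13, 14) = 1300.

o = 14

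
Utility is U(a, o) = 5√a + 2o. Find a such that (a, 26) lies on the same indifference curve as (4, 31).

a = 16

U(4, 31) = 72.
Set U(a, 26) = 72 and solve.
With o = 26: 5√a = 72 − 2·26 = 20, so √a = 4 and a = 16.
Check: U(16, 26) = 72.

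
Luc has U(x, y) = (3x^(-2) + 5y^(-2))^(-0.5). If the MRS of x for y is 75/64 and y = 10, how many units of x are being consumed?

For CES with ρ = -2, MRS = (3/5)·(y/x)^3.
Setting (3/5)·(10/x)^3 = 75/64 gives (10/x)^3 = 125/64, so 10/x = 1.25 and x = 8.

x = 8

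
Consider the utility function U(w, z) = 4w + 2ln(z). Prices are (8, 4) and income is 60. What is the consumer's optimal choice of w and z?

w* = 7, z* = 1

MU_w = 4, MU_z = 2/z.
MRS = 4 ÷ (2/z).
Tangency: set MRS = p_w/p_z = 8/4 = 2.
MRS depends only on z: 2·z = 2 ⇒ z* = 2/2 = 1.
From the budget, 8·w = 60 − 4·1 = 56, so w* = 7.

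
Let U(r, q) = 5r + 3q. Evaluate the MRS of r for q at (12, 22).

MU_r = 5, MU_q = 3, so MRS = 5/3 at every bundle.
At (12, 22): MRS = 5/3.
That is, one extra unit of r is worth 5/3 units of q at the margin.

MRS = 5/3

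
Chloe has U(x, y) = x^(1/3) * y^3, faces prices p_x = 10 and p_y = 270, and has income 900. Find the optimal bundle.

x* = 9, y* = 3

MU_x = 1/3·x^(-2/3)·y^3 and MU_y = 3·x^(1/3)·y^2.
MRS = MU_x/MU_y = (1/9)·y/x.
Tangency: set MRS = p_x/p_y = 10/270 = 1/27.
So (1/9)·y/x = 1/27, i.e. y = (1/3)·x.
Substitute into the budget 10·x + 270·y = 900: 100·x = 900, so x* = 9.
Then y* = (1/3)·9 = 3.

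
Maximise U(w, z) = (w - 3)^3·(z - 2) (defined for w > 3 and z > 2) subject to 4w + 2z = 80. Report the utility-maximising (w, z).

MU_w = 3·(w−3)^2·(z−2), MU_z = (w−3)^3.
MRS = (3/1)·(z−2)/(w−3).
Tangency: set MRS = p_w/p_z = 4/2 = 2.
So (3/1)·(z − 2)/(w − 3) = 2, i.e. (z − 2) = (2/3)·(w − 3).
Rewrite the budget in excess-of-subsistence terms: 4·(w − 3) + 2·(z − 2) = 80 − 4·3 − 2·2 = 64.
Substituting, (16/3)·(w − 3) = 64, so w − 3 = 12 and w* = 15.
Then z − 2 = (2/3)·12 = 8, so z* = 10.

w* = 15, z* = 10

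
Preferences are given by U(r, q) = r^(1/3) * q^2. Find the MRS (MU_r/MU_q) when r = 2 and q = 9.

MU_r = 1/3·r^(-2/3)·q^2 and MU_q = 2·r^(1/3)·q.
MRS = MU_r/MU_q = (1/6)·q/r.
At (2, 9): MRS = 0.75.
So at (2, 9) the consumer would give up 0.75 units of q for one more unit of r.

MRS = 0.75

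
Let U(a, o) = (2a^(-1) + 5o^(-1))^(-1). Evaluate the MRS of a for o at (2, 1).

For CES with ρ = -1, MRS = (2/5)·(o/a)^2.
At (2, 1): MRS = 0.1.
So at (2, 1) the consumer would give up 0.1 units of o for one more unit of a.

MRS = 0.1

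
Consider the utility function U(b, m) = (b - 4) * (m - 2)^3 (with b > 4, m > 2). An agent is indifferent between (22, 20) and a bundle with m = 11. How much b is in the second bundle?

b = 148

U(22, 20) = 104976.
Set U(b, 11) = 104976 and solve.
With m = 11: (11 − 2)^3 = 729, so (b − 4) = 104976/729 = 144.
So b = 4 + 144 = 148.
Check: U(148, 11) = 104976.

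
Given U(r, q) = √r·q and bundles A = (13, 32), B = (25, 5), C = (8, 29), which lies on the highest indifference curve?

Evaluate utility at each bundle:
U(A) = 115.378.
U(B) = 25.000.
U(C) = 82.024.
Highest utility is A, so A ≻ C ≻ B.

Bundle A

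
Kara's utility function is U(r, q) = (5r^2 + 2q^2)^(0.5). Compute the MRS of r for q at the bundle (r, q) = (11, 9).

For CES with ρ = 2, MRS = (5/2)·(q/r)^(-1).
At (11, 9): MRS = 55/18.
The indifference curve has slope −55/18 at this bundle.

MRS = 55/18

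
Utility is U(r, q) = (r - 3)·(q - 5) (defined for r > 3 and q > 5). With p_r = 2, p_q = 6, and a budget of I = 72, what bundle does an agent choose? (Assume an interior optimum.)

MU_r = (q−5), MU_q = (r−3).
MRS = (q−5)/(r−3).
Tangency: set MRS = p_r/p_q = 2/6 = 1/3.
So (q − 5)/(r − 3) = 1/3, i.e. (q − 5) = (1/3)·(r − 3).
Rewrite the budget in excess-of-subsistence terms: 2·(r − 3) + 6·(q − 5) = 72 − 2·3 − 6·5 = 36.
Substituting, 4·(r − 3) = 36, so r − 3 = 9 and r* = 12.
Then q − 5 = (1/3)·9 = 3, so q* = 8.

r* = 12, q* = 8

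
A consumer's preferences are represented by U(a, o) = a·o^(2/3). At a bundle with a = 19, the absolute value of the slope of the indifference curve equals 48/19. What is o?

MU_a = o^(2/3) and MU_o = 2/3·a·o^(-1/3).
MRS = MU_a/MU_o = (1.5)·o/a.
Substitute a = 19: MRS = o/(38/3). Setting o/(38/3) = 48/19 gives o = (48/19)·(38/3) = 32.

o = 32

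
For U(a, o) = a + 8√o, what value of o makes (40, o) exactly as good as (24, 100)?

o = 64

U(24, 100) = 104.
Set U(40, o) = 104 and solve.
With a = 40: 8√o = 104 − 40 = 64, so √o = 8 and o = 64.
Check: U(40, 64) = 104.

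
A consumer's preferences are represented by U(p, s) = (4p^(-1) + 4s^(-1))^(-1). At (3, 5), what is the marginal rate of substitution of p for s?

For CES with ρ = -1, MRS = (s/p)^2.
At (3, 5): MRS = 25/9.
That is, one extra unit of p is worth 25/9 units of s at the margin.

MRS = 25/9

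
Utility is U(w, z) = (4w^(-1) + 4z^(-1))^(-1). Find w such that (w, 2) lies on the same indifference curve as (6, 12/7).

U depends on (w, z) only through S = 4w^(-1) + 4z^(-1), so equal utility means equal S. At (6, 12/7): S = 3.
With z = 2: 4·2^(-1) = 2, so 4w^(-1) = 3 − 2 = 1, i.e. w^(-1) = 0.25.
Hence w = 1/0.25 = 4.
Check: U(4, 2) = 0.3333.

w = 4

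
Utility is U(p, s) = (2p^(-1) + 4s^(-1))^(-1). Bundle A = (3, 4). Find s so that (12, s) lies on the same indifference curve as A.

U depends on (p, s) only through S = 2p^(-1) + 4s^(-1), so equal utility means equal S. At (3, 4): S = 5/3.
With p = 12: 2·12^(-1) = 1/6, so 4s^(-1) = 5/3 − 1/6 = 1.5, i.e. s^(-1) = 0.375.
Hence s = 1/0.375 = 8/3.
Check: U(12, 8/3) = 0.6.

s = 8/3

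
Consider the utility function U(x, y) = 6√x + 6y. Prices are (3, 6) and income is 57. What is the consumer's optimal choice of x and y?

MU_x = 6/(2√x), MU_y = 6.
MRS = 6/(2√x) ÷ 6.
Tangency: set MRS = p_x/p_y = 3/6 = 0.5.
MRS depends only on x: 0.5/√x = 0.5 ⇒ √x = 0.5/0.5 = 1 ⇒ x* = 1.
From the budget, 6·y = 57 − 3·1 = 54, so y* = 9.

x* = 1, y* = 9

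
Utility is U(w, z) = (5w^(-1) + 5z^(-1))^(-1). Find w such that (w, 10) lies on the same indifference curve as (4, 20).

w = 5

U depends on (w, z) only through S = 5w^(-1) + 5z^(-1), so equal utility means equal S. At (4, 20): S = 1.5.
With z = 10: 5·10^(-1) = 0.5, so 5w^(-1) = 1.5 − 0.5 = 1, i.e. w^(-1) = 0.2.
Hence w = 1/0.2 = 5.
Check: U(5, 10) = 0.6667.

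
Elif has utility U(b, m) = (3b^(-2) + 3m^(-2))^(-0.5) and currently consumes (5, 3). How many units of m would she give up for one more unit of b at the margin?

MRS = 27/125

For CES with ρ = -2, MRS = (m/b)^3.
At (5, 3): MRS = 27/125.
So at (5, 3) the consumer would give up 27/125 units of m for one more unit of b.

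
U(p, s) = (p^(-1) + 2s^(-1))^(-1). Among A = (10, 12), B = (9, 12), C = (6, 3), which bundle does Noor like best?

Bundle A

Evaluate utility at each bundle:
U(A) = 3.750.
U(B) = 3.600.
U(C) = 1.200.
Highest utility is A, so A ≻ B ≻ C.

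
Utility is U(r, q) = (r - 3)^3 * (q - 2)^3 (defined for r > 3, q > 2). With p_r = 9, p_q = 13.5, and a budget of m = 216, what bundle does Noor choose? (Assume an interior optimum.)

MU_r = 3·(r−3)^2·(q−2)^3, MU_q = 3·(r−3)^3·(q−2)^2.
MRS = (q−2)/(r−3).
Tangency: set MRS = p_r/p_q = 9/13.5 = 2/3.
So (q − 2)/(r − 3) = 2/3, i.e. (q − 2) = (2/3)·(r − 3).
Rewrite the budget in excess-of-subsistence terms: 9·(r − 3) + 13.5·(q − 2) = 216 − 9·3 − 13.5·2 = 162.
Substituting, 18·(r − 3) = 162, so r − 3 = 9 and r* = 12.
Then q − 2 = (2/3)·9 = 6, so q* = 8.

r* = 12, q* = 8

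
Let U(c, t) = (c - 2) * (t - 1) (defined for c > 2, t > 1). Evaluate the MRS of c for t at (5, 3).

MU_c = (t−1), MU_t = (c−2).
MRS = (t−1)/(c−2).
At (5, 3): MRS = 2/3.
The indifference curve has slope −2/3 at this bundle.

MRS = 2/3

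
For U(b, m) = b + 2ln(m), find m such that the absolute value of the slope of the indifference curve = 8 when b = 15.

m = 16

MU_b = 1, MU_m = 2/m.
MRS = 1 ÷ (2/m).
MRS depends only on m: 0.5·m = 8 ⇒ m = 8/0.5 = 16.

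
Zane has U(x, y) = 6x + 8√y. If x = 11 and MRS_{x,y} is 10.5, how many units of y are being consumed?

MU_x = 6, MU_y = 8/(2√y).
MRS = 6 ÷ (8/(2√y)).
MRS depends only on y: 1.5·√y = 10.5 ⇒ √y = 10.5/1.5 = 7 ⇒ y = 49.

y = 49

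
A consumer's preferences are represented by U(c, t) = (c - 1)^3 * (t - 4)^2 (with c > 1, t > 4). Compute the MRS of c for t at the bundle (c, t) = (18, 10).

MU_c = 3·(c−1)^2·(t−4)^2, MU_t = 2·(c−1)^3·(t−4).
MRS = (3/2)·(t−4)/(c−1).
At (18, 10): MRS = 9/17.
The indifference curve has slope −9/17 at this bundle.

MRS = 9/17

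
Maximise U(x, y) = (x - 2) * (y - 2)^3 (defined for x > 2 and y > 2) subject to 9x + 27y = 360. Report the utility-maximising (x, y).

x* = 10, y* = 10

MU_x = (y−2)^3, MU_y = 3·(x−2)·(y−2)^2.
MRS = (1/3)·(y−2)/(x−2).
Tangency: set MRS = p_x/p_y = 9/27 = 1/3.
So (1/3)·(y − 2)/(x − 2) = 1/3, i.e. (y − 2) = (x − 2).
Rewrite the budget in excess-of-subsistence terms: 9·(x − 2) + 27·(y − 2) = 360 − 9·2 − 27·2 = 288.
Substituting, 36·(x − 2) = 288, so x − 2 = 8 and x* = 10.
Then y − 2 = 8, so y* = 10.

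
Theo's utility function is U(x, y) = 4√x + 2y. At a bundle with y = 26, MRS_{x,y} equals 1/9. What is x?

MU_x = 4/(2√x), MU_y = 2.
MRS = 4/(2√x) ÷ 2.
MRS depends only on x: 1/√x = 1/9 ⇒ √x = 1/(1/9) = 9 ⇒ x = 81.

x = 81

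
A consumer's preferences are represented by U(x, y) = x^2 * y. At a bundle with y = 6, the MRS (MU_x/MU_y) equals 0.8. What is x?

MU_x = 2·x·y and MU_y = x^2.
MRS = MU_x/MU_y = (2/1)·y/x.
Substitute y = 6: MRS = 12/x. Setting 12/x = 0.8 gives x = 12/0.8 = 15.

x = 15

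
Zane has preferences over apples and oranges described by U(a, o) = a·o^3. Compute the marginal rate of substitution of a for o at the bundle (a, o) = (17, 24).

MRS = 8/17

MU_a = o^3 and MU_o = 3·a·o^2.
MRS = MU_a/MU_o = (1/3)·o/a.
At (17, 24): MRS = 8/17.
That is, one extra unit of a is worth 8/17 units of o at the margin.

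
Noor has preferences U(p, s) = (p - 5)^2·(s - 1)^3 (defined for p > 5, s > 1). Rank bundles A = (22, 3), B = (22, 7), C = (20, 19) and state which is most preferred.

Bundle C

Evaluate utility at each bundle:
U(A) = 2312.
U(B) = 62424.
U(C) = 1312200.
Highest utility is C, so C ≻ B ≻ A.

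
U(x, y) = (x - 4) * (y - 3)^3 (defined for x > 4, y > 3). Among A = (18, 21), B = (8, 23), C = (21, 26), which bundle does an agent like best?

Bundle C

Evaluate utility at each bundle:
U(A) = 81648.
U(B) = 32000.
U(C) = 206839.
Highest utility is C, so C ≻ A ≻ B.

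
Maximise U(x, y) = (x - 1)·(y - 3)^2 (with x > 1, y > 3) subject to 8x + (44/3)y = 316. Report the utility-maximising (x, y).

x* = 12, y* = 15

MU_x = (y−3)^2, MU_y = 2·(x−1)·(y−3).
MRS = (1/2)·(y−3)/(x−1).
Tangency: set MRS = p_x/p_y = 8/(44/3) = 6/11.
So (1/2)·(y − 3)/(x − 1) = 6/11, i.e. (y − 3) = (12/11)·(x − 1).
Rewrite the budget in excess-of-subsistence terms: 8·(x − 1) + (44/3)·(y − 3) = 316 − 8·1 − (44/3)·3 = 264.
Substituting, 24·(x − 1) = 264, so x − 1 = 11 and x* = 12.
Then y − 3 = (12/11)·11 = 12, so y* = 15.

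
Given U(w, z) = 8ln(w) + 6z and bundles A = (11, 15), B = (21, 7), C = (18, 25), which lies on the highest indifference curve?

Evaluate utility at each bundle:
U(A) = 109.183.
U(B) = 66.356.
U(C) = 173.123.
Highest utility is C, so C ≻ A ≻ B.

Bundle C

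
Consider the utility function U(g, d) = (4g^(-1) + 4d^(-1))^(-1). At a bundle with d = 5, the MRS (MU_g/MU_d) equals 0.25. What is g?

For CES with ρ = -1, MRS = (d/g)^2.
Setting (5/g)^2 = 0.25 gives 5/g = 0.5 and g = 10.

g = 10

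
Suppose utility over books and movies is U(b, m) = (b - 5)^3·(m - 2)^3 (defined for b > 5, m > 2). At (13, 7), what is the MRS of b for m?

MU_b = 3·(b−5)^2·(m−2)^3, MU_m = 3·(b−5)^3·(m−2)^2.
MRS = (m−2)/(b−5).
At (13, 7): MRS = 0.625.
So at (13, 7) the consumer would give up 0.625 units of m for one more unit of b.

MRS = 0.625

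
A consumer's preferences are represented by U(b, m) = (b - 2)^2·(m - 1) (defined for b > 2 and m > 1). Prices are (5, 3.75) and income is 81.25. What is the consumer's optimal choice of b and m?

b* = 11, m* = 7

MU_b = 2·(b−2)·(m−1), MU_m = (b−2)^2.
MRS = (2/1)·(m−1)/(b−2).
Tangency: set MRS = p_b/p_m = 5/3.75 = 4/3.
So (2/1)·(m − 1)/(b − 2) = 4/3, i.e. (m − 1) = (2/3)·(b − 2).
Rewrite the budget in excess-of-subsistence terms: 5·(b − 2) + 3.75·(m − 1) = 81.25 − 5·2 − 3.75·1 = 67.5.
Substituting, 7.5·(b − 2) = 67.5, so b − 2 = 9 and b* = 11.
Then m − 1 = (2/3)·9 = 6, so m* = 7.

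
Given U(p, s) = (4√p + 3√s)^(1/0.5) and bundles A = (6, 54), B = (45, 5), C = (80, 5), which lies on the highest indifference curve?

Bundle C

Evaluate utility at each bundle:
U(A) = 1014.000.
U(B) = 1125.000.
U(C) = 1805.000.
Highest utility is C, so C ≻ B ≻ A.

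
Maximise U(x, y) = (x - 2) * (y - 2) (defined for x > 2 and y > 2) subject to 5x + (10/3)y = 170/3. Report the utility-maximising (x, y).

MU_x = (y−2), MU_y = (x−2).
MRS = (y−2)/(x−2).
Tangency: set MRS = p_x/p_y = 5/(10/3) = 1.5.
So (y − 2)/(x − 2) = 1.5, i.e. (y − 2) = 1.5·(x − 2).
Rewrite the budget in excess-of-subsistence terms: 5·(x − 2) + (10/3)·(y − 2) = 170/3 − 5·2 − (10/3)·2 = 40.
Substituting, 10·(x − 2) = 40, so x − 2 = 4 and x* = 6.
Then y − 2 = 1.5·4 = 6, so y* = 8.

x* = 6, y* = 8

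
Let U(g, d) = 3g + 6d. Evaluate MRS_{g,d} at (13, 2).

MRS = 0.5

MU_g = 3, MU_d = 6, so MRS = 3/6 = 0.5 at every bundle.
At (13, 2): MRS = 0.5.
The indifference curve has slope −0.5 at this bundle.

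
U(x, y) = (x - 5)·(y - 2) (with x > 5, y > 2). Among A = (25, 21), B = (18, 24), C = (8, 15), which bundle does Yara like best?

Evaluate utility at each bundle:
U(A) = 380.
U(B) = 286.
U(C) = 39.
Highest utility is A, so A ≻ B ≻ C.

Bundle A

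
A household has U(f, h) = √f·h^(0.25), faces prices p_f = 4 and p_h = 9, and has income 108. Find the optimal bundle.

MU_f = 0.5·f^(-0.5)·h^(0.25) and MU_h = 0.25·√f·h^(-0.75).
MRS = MU_f/MU_h = (2)·h/f.
Tangency: set MRS = p_f/p_h = 4/9.
So (2)·h/f = 4/9, i.e. h = (2/9)·f.
Substitute into the budget 4·f + 9·h = 108: 6·f = 108, so f* = 18.
Then h* = (2/9)·18 = 4.

f* = 18, h* = 4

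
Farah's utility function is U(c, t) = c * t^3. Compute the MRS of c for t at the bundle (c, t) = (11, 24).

MRS = 8/11

MU_c = t^3 and MU_t = 3·c·t^2.
MRS = MU_c/MU_t = (1/3)·t/c.
At (11, 24): MRS = 8/11.
The indifference curve has slope −8/11 at this bundle.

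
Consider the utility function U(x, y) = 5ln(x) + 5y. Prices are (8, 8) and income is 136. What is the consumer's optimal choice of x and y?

MU_x = 5/x, MU_y = 5.
MRS = 5/x ÷ 5.
Tangency: set MRS = p_x/p_y = 8/8 = 1.
MRS depends only on x: 1/x = 1 ⇒ x* = 1/1 = 1.
From the budget, 8·y = 136 − 8·1 = 128, so y* = 16.

x* = 1, y* = 16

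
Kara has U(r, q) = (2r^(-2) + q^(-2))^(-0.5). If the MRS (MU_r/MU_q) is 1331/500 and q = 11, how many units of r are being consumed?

r = 10

For CES with ρ = -2, MRS = (2/1)·(q/r)^3.
Setting (2/1)·(11/r)^3 = 1331/500 gives (11/r)^3 = 1331/1000, so 11/r = 1.1 and r = 10.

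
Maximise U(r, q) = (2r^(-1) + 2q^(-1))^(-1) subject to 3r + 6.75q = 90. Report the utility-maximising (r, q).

r* = 12, q* = 8

For CES with ρ = -1, MRS = (q/r)^2.
Tangency: set MRS = p_r/p_q = 3/6.75 = 4/9.
So (q/r)^2 = 4/9; taking the square root, q/r = 2/3, i.e. q = (2/3)·r.
Substitute into the budget 3·r + 6.75·q = 90: 7.5·r = 90, so r* = 12 and q* = (2/3)·12 = 8.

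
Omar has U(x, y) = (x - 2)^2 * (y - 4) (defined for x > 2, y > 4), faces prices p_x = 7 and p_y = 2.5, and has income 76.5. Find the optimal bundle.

MU_x = 2·(x−2)·(y−4), MU_y = (x−2)^2.
MRS = (2/1)·(y−4)/(x−2).
Tangency: set MRS = p_x/p_y = 7/2.5 = 2.8.
So (2/1)·(y − 4)/(x − 2) = 2.8, i.e. (y − 4) = 1.4·(x − 2).
Rewrite the budget in excess-of-subsistence terms: 7·(x − 2) + 2.5·(y − 4) = 76.5 − 7·2 − 2.5·4 = 52.5.
Substituting, 10.5·(x − 2) = 52.5, so x − 2 = 5 and x* = 7.
Then y − 4 = 1.4·5 = 7, so y* = 11.

x* = 7, y* = 11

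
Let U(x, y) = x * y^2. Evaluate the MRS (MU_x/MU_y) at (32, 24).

MU_x = y^2 and MU_y = 2·x·y.
MRS = MU_x/MU_y = (1/2)·y/x.
At (32, 24): MRS = 0.375.
So at (32, 24) the consumer would give up 0.375 units of y for one more unit of x.

MRS = 0.375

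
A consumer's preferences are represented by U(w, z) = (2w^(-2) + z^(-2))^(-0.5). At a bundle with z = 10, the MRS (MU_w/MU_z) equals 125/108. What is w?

w = 12

For CES with ρ = -2, MRS = (2/1)·(z/w)^3.
Setting (2/1)·(10/w)^3 = 125/108 gives (10/w)^3 = 125/216, so 10/w = 5/6 and w = 12.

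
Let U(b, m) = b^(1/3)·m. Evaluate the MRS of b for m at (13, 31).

MRS = 31/39

MU_b = 1/3·b^(-2/3)·m and MU_m = b^(1/3).
MRS = MU_b/MU_m = (1/3)·m/b.
At (13, 31): MRS = 31/39.
So at (13, 31) the consumer would give up 31/39 units of m for one more unit of b.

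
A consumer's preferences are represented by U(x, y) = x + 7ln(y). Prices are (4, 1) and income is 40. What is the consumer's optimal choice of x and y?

MU_x = 1, MU_y = 7/y.
MRS = 1 ÷ (7/y).
Tangency: set MRS = p_x/p_y = 4/1 = 4.
MRS depends only on y: (1/7)·y = 4 ⇒ y* = 4/(1/7) = 28.
From the budget, 4·x = 40 − 1·28 = 12, so x* = 3.

x* = 3, y* = 28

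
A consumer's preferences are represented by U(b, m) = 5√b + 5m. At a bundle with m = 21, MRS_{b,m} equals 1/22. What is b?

b = 121

MU_b = 5/(2√b), MU_m = 5.
MRS = 5/(2√b) ÷ 5.
MRS depends only on b: 0.5/√b = 1/22 ⇒ √b = 0.5/(1/22) = 11 ⇒ b = 121.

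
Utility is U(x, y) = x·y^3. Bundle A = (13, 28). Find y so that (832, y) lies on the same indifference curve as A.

U(13, 28) = 285376.
Set U(832, y) = 285376 and solve.
With x = 832: y^3 = 285376/832 = 343; taking the cube root, y = 7.
Check: U(832, 7) = 285376.

y = 7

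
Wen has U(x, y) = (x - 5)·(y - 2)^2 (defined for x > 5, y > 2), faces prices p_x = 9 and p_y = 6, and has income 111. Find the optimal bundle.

x* = 7, y* = 8

MU_x = (y−2)^2, MU_y = 2·(x−5)·(y−2).
MRS = (1/2)·(y−2)/(x−5).
Tangency: set MRS = p_x/p_y = 9/6 = 1.5.
So (1/2)·(y − 2)/(x − 5) = 1.5, i.e. (y − 2) = 3·(x − 5).
Rewrite the budget in excess-of-subsistence terms: 9·(x − 5) + 6·(y − 2) = 111 − 9·5 − 6·2 = 54.
Substituting, 27·(x − 5) = 54, so x − 5 = 2 and x* = 7.
Then y − 2 = 3·2 = 6, so y* = 8.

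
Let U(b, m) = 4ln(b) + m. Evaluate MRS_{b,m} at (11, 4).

MRS = 4/11

MU_b = 4/b, MU_m = 1.
MRS = 4/b ÷ 1.
At (11, 4): MRS = 4/11.
So at (11, 4) the consumer would give up 4/11 units of m for one more unit of b.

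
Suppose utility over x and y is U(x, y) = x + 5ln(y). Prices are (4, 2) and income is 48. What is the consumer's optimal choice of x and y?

x* = 7, y* = 10

MU_x = 1, MU_y = 5/y.
MRS = 1 ÷ (5/y).
Tangency: set MRS = p_x/p_y = 4/2 = 2.
MRS depends only on y: 0.2·y = 2 ⇒ y* = 2/0.2 = 10.
From the budget, 4·x = 48 − 2·10 = 28, so x* = 7.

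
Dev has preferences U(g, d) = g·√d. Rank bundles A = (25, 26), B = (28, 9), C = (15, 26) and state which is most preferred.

Evaluate utility at each bundle:
U(A) = 127.475.
U(B) = 84.000.
U(C) = 76.485.
Highest utility is A, so A ≻ B ≻ C.

Bundle A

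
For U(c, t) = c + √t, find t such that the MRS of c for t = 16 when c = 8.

t = 64

MU_c = 1, MU_t = 1/(2√t).
MRS = 1 ÷ (1/(2√t)).
MRS depends only on t: 2·√t = 16 ⇒ √t = 16/2 = 8 ⇒ t = 64.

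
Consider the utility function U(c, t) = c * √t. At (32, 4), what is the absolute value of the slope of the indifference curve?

MRS = 0.25

MU_c = √t and MU_t = 0.5·c·t^(-0.5).
MRS = MU_c/MU_t = (2)·t/c.
At (32, 4): MRS = 0.25.
The indifference curve has slope −0.25 at this bundle.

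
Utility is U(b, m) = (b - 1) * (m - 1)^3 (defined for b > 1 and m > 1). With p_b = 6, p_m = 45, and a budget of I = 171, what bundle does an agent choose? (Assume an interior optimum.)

b* = 6, m* = 3

MU_b = (m−1)^3, MU_m = 3·(b−1)·(m−1)^2.
MRS = (1/3)·(m−1)/(b−1).
Tangency: set MRS = p_b/p_m = 6/45 = 2/15.
So (1/3)·(m − 1)/(b − 1) = 2/15, i.e. (m − 1) = 0.4·(b − 1).
Rewrite the budget in excess-of-subsistence terms: 6·(b − 1) + 45·(m − 1) = 171 − 6·1 − 45·1 = 120.
Substituting, 24·(b − 1) = 120, so b − 1 = 5 and b* = 6.
Then m − 1 = 0.4·5 = 2, so m* = 3.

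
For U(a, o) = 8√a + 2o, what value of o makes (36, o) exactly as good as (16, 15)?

o = 7

U(16, 15) = 62.
Set U(36, o) = 62 and solve.
With a = 36: √36 = 6, so 2o = 62 − 8·6 = 14 and o = 7.
Check: U(36, 7) = 62.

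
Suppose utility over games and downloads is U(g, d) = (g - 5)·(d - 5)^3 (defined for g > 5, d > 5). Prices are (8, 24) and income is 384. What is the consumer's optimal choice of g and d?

MU_g = (d−5)^3, MU_d = 3·(g−5)·(d−5)^2.
MRS = (1/3)·(d−5)/(g−5).
Tangency: set MRS = p_g/p_d = 8/24 = 1/3.
So (1/3)·(d − 5)/(g − 5) = 1/3, i.e. (d − 5) = (g − 5).
Rewrite the budget in excess-of-subsistence terms: 8·(g − 5) + 24·(d − 5) = 384 − 8·5 − 24·5 = 224.
Substituting, 32·(g − 5) = 224, so g − 5 = 7 and g* = 12.
Then d − 5 = 7, so d* = 12.

g* = 12, d* = 12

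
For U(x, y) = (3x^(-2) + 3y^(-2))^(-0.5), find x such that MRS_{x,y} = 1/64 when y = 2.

x = 8

For CES with ρ = -2, MRS = (y/x)^3.
Setting (2/x)^3 = 1/64 gives 2/x = 0.25 and x = 8.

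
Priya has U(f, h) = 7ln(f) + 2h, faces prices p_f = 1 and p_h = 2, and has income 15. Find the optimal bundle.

MU_f = 7/f, MU_h = 2.
MRS = 7/f ÷ 2.
Tangency: set MRS = p_f/p_h = 1/2 = 0.5.
MRS depends only on f: 3.5/f = 0.5 ⇒ f* = 3.5/0.5 = 7.
From the budget, 2·h = 15 − 1·7 = 8, so h* = 4.

f* = 7, h* = 4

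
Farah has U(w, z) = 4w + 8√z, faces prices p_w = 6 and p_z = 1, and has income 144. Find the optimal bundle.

w* = 18, z* = 36

MU_w = 4, MU_z = 8/(2√z).
MRS = 4 ÷ (8/(2√z)).
Tangency: set MRS = p_w/p_z = 6/1 = 6.
MRS depends only on z: √z = 6 ⇒ √z = 6 ⇒ z* = 36.
From the budget, 6·w = 144 − 1·36 = 108, so w* = 18.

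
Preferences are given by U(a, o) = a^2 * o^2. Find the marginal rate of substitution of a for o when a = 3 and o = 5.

MU_a = 2·a·o^2 and MU_o = 2·a^2·o.
MRS = MU_a/MU_o = o/a.
At (3, 5): MRS = 5/3.
The indifference curve has slope −5/3 at this bundle.

MRS = 5/3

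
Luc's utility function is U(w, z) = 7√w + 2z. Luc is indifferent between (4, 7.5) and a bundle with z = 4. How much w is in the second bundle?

U(4, 7.5) = 29.
Set U(w, 4) = 29 and solve.
With z = 4: 7√w = 29 − 2·4 = 21, so √w = 3 and w = 9.
Check: U(9, 4) = 29.

w = 9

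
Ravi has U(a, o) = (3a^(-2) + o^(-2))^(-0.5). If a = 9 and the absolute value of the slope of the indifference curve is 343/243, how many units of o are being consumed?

o = 7

For CES with ρ = -2, MRS = (3/1)·(o/a)^3.
Setting (3/1)·(o/9)^3 = 343/243 gives (o/9)^3 = 343/729, so o/9 = 7/9 and o = 7.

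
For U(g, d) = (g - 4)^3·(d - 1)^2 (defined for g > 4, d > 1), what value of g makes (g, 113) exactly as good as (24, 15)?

U(24, 15) = 1568000.
Set U(g, 113) = 1568000 and solve.
With d = 113: (113 − 1)^2 = 12544, so (g − 4)^3 = 1568000/12544 = 125.
Taking the cube root (with g > 4): g − 4 = 5, so g = 9.
Check: U(9, 113) = 1568000.

g = 9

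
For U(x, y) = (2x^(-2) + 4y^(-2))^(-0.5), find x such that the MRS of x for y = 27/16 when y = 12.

x = 8

For CES with ρ = -2, MRS = (2/4)·(y/x)^3.
Setting (2/4)·(12/x)^3 = 27/16 gives (12/x)^3 = 3.375, so 12/x = 1.5 and x = 8.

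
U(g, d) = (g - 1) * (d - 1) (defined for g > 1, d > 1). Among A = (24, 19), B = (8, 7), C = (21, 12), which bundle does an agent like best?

Evaluate utility at each bundle:
U(A) = 414.
U(B) = 42.
U(C) = 220.
Highest utility is A, so A ≻ C ≻ B.

Bundle A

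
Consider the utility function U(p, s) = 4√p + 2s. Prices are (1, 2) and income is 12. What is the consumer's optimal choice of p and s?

p* = 4, s* = 4

MU_p = 4/(2√p), MU_s = 2.
MRS = 4/(2√p) ÷ 2.
Tangency: set MRS = p_p/p_s = 1/2 = 0.5.
MRS depends only on p: 1/√p = 0.5 ⇒ √p = 1/0.5 = 2 ⇒ p* = 4.
From the budget, 2·s = 12 − 1·4 = 8, so s* = 4.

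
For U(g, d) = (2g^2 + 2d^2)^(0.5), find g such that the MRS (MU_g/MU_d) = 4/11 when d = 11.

For CES with ρ = 2, MRS = (d/g)^(-1).
Setting (11/g)^(-1) = 4/11 gives 11/g = 2.75 and g = 4.

g = 4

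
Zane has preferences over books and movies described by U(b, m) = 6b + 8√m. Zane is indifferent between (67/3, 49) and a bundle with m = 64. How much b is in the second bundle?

b = 21

U(67/3, 49) = 190.
Set U(b, 64) = 190 and solve.
With m = 64: √64 = 8, so 6b = 190 − 8·8 = 126 and b = 21.
Check: U(21, 64) = 190.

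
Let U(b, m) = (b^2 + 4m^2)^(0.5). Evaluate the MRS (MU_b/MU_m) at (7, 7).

For CES with ρ = 2, MRS = (1/4)·(m/b)^(-1).
At (7, 7): MRS = 0.25.
The indifference curve has slope −0.25 at this bundle.

MRS = 0.25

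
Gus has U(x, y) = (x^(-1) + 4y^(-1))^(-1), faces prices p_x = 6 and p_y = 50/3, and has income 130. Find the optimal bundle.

x* = 5, y* = 6

For CES with ρ = -1, MRS = (1/4)·(y/x)^2.
Tangency: set MRS = p_x/p_y = 6/(50/3) = 9/25.
So (y/x)^2 = 36/25; taking the square root, y/x = 1.2, i.e. y = 1.2·x.
Substitute into the budget 6·x + (50/3)·y = 130: 26·x = 130, so x* = 5 and y* = 1.2·5 = 6.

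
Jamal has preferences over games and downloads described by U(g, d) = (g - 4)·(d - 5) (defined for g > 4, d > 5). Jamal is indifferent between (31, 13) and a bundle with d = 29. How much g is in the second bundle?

U(31, 13) = 216.
Set U(g, 29) = 216 and solve.
With d = 29: (29 − 5) = 24, so (g − 4) = 216/24 = 9.
So g = 4 + 9 = 13.
Check: U(13, 29) = 216.

g = 13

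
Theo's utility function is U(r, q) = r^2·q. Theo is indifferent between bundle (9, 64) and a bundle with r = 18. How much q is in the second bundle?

q = 16

U(9, 64) = 5184.
Set U(18, q) = 5184 and solve.
With r = 18: 18^2 = 324, so q = 5184/324 = 16.
Check: U(18, 16) = 5184.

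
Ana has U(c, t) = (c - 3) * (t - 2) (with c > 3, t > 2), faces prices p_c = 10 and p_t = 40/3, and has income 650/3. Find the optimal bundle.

MU_c = (t−2), MU_t = (c−3).
MRS = (t−2)/(c−3).
Tangency: set MRS = p_c/p_t = 10/(40/3) = 0.75.
So (t − 2)/(c − 3) = 0.75, i.e. (t − 2) = 0.75·(c − 3).
Rewrite the budget in excess-of-subsistence terms: 10·(c − 3) + (40/3)·(t − 2) = 650/3 − 10·3 − (40/3)·2 = 160.
Substituting, 20·(c − 3) = 160, so c − 3 = 8 and c* = 11.
Then t − 2 = 0.75·8 = 6, so t* = 8.

c* = 11, t* = 8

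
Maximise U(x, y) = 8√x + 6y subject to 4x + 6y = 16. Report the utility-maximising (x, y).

MU_x = 8/(2√x), MU_y = 6.
MRS = 8/(2√x) ÷ 6.
Tangency: set MRS = p_x/p_y = 4/6 = 2/3.
MRS depends only on x: (2/3)/√x = 2/3 ⇒ √x = (2/3)/(2/3) = 1 ⇒ x* = 1.
From the budget, 6·y = 16 − 4·1 = 12, so y* = 2.

x* = 1, y* = 2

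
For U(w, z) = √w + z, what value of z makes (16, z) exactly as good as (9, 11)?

U(9, 11) = 14.
Set U(16, z) = 14 and solve.
With w = 16: √16 = 4, so z = 14 − 4 = 10.
Check: U(16, 10) = 14.

z = 10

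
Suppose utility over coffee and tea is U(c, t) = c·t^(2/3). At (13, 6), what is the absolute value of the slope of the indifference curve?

MU_c = t^(2/3) and MU_t = 2/3·c·t^(-1/3).
MRS = MU_c/MU_t = (1.5)·t/c.
At (13, 6): MRS = 9/13.
The indifference curve has slope −9/13 at this bundle.

MRS = 9/13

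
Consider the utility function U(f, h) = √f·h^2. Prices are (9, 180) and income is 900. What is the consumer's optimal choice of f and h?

f* = 20, h* = 4

MU_f = 0.5·f^(-0.5)·h^2 and MU_h = 2·√f·h.
MRS = MU_f/MU_h = (0.25)·h/f.
Tangency: set MRS = p_f/p_h = 9/180 = 0.05.
So (0.25)·h/f = 0.05, i.e. h = 0.2·f.
Substitute into the budget 9·f + 180·h = 900: 45·f = 900, so f* = 20.
Then h* = 0.2·20 = 4.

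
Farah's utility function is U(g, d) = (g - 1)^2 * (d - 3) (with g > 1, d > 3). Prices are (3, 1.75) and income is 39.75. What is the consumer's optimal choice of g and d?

MU_g = 2·(g−1)·(d−3), MU_d = (g−1)^2.
MRS = (2/1)·(d−3)/(g−1).
Tangency: set MRS = p_g/p_d = 3/1.75 = 12/7.
So (2/1)·(d − 3)/(g − 1) = 12/7, i.e. (d − 3) = (6/7)·(g − 1).
Rewrite the budget in excess-of-subsistence terms: 3·(g − 1) + 1.75·(d − 3) = 39.75 − 3·1 − 1.75·3 = 31.5.
Substituting, 4.5·(g − 1) = 31.5, so g − 1 = 7 and g* = 8.
Then d − 3 = (6/7)·7 = 6, so d* = 9.

g* = 8, d* = 9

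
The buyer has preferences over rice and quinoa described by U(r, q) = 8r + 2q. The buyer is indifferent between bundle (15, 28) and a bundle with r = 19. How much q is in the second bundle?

U(15, 28) = 176.
Set U(19, q) = 176 and solve.
8·19 + 2q = 176 ⇒ 2q = 24 ⇒ q = 12.
Check: U(19, 12) = 176.

q = 12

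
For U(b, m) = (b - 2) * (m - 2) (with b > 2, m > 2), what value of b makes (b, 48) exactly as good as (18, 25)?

U(18, 25) = 368.
Set U(b, 48) = 368 and solve.
With m = 48: (48 − 2) = 46, so (b − 2) = 368/46 = 8.
So b = 2 + 8 = 10.
Check: U(10, 48) = 368.

b = 10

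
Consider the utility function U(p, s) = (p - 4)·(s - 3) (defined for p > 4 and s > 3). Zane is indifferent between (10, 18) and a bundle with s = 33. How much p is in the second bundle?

U(10, 18) = 90.
Set U(p, 33) = 90 and solve.
With s = 33: (33 − 3) = 30, so (p − 4) = 90/30 = 3.
So p = 4 + 3 = 7.
Check: U(7, 33) = 90.

p = 7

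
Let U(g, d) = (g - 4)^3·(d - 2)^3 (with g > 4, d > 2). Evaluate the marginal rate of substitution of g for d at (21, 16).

MU_g = 3·(g−4)^2·(d−2)^3, MU_d = 3·(g−4)^3·(d−2)^2.
MRS = (d−2)/(g−4).
At (21, 16): MRS = 14/17.
That is, one extra unit of g is worth 14/17 units of d at the margin.

MRS = 14/17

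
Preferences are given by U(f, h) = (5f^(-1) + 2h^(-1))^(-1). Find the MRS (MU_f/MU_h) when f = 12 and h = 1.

For CES with ρ = -1, MRS = (5/2)·(h/f)^2.
At (12, 1): MRS = 5/288.
So at (12, 1) the consumer would give up 5/288 units of h for one more unit of f.

MRS = 5/288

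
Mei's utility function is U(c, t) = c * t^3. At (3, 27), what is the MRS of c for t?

MRS = 3

MU_c = t^3 and MU_t = 3·c·t^2.
MRS = MU_c/MU_t = (1/3)·t/c.
At (3, 27): MRS = 3.
That is, one extra unit of c is worth 3 units of t at the margin.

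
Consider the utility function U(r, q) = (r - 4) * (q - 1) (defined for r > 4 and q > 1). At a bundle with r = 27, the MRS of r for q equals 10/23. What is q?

q = 11

MU_r = (q−1), MU_q = (r−4).
MRS = (q−1)/(r−4).
Substitute r = 27: MRS = (q − 1)/23. Setting this equal to 10/23 gives q − 1 = (10/23)·23 = 10, so q = 11.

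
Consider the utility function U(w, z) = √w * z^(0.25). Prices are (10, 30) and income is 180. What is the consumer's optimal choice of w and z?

MU_w = 0.5·w^(-0.5)·z^(0.25) and MU_z = 0.25·√w·z^(-0.75).
MRS = MU_w/MU_z = (2)·z/w.
Tangency: set MRS = p_w/p_z = 10/30 = 1/3.
So (2)·z/w = 1/3, i.e. z = (1/6)·w.
Substitute into the budget 10·w + 30·z = 180: 15·w = 180, so w* = 12.
Then z* = (1/6)·12 = 2.

w* = 12, z* = 2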